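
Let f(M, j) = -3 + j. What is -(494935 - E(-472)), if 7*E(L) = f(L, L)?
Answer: -3465020/7 ≈ -4.9500e+5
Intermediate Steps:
E(L) = -3/7 + L/7 (E(L) = (-3 + L)/7 = -3/7 + L/7)
-(494935 - E(-472)) = -(494935 - (-3/7 + (⅐)*(-472))) = -(494935 - (-3/7 - 472/7)) = -(494935 - 1*(-475/7)) = -(494935 + 475/7) = -1*3465020/7 = -3465020/7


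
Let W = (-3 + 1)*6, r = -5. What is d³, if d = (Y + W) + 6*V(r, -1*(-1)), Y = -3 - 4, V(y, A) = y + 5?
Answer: -6859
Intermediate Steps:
V(y, A) = 5 + y
W = -12 (W = -2*6 = -12)
Y = -7
d = -19 (d = (-7 - 12) + 6*(5 - 5) = -19 + 6*0 = -19 + 0 = -19)
d³ = (-19)³ = -6859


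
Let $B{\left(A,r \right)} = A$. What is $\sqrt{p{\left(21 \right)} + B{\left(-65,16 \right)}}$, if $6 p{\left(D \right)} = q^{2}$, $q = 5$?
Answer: $\frac{i \sqrt{2190}}{6} \approx 7.7996 i$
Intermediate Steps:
$p{\left(D \right)} = \frac{25}{6}$ ($p{\left(D \right)} = \frac{5^{2}}{6} = \frac{1}{6} \cdot 25 = \frac{25}{6}$)
$\sqrt{p{\left(21 \right)} + B{\left(-65,16 \right)}} = \sqrt{\frac{25}{6} - 65} = \sqrt{- \frac{365}{6}} = \frac{i \sqrt{2190}}{6}$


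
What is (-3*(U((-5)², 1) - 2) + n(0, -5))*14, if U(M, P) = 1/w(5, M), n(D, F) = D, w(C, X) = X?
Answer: 2058/25 ≈ 82.320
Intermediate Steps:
U(M, P) = 1/M
(-3*(U((-5)², 1) - 2) + n(0, -5))*14 = (-3*(1/((-5)²) - 2) + 0)*14 = (-3*(1/25 - 2) + 0)*14 = (-3*(-49/25) + 0)*14 = (147/25 + 0)*14 = (147/25)*14 = 2058/25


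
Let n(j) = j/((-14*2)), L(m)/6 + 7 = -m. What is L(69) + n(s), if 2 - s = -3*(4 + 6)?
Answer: -3200/7 ≈ -457.14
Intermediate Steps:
L(m) = -42 - 6*m (L(m) = -42 + 6*(-m) = -42 - 6*m)
s = 32 (s = 2 - (-3)*(4 + 6) = 2 - (-3)*10 = 2 - 1*(-30) = 2 + 30 = 32)
n(j) = -j/28 (n(j) = j/(-28) = j*(-1/28) = -j/28)
L(69) + n(s) = (-42 - 6*69) - 1/28*32 = (-42 - 414) - 8/7 = -456 - 8/7 = -3200/7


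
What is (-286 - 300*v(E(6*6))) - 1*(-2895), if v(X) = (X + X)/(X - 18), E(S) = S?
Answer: 1409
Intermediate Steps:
v(X) = 2*X/(-18 + X) (v(X) = (2*X)/(-18 + X) = 2*X/(-18 + X))
(-286 - 300*v(E(6*6))) - 1*(-2895) = (-286 - 600*6*6/(-18 + 6*6)) - 1*(-2895) = (-286 - 600*36/(-18 + 36)) + 2895 = (-286 - 600*36/18) + 2895 = (-286 - 300*4) + 2895 = (-286 - 1200) + 2895 = -1486 + 2895 = 1409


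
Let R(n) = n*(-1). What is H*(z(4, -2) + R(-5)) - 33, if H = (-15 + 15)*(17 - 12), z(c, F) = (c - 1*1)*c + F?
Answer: -33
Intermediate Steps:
z(c, F) = F + c*(-1 + c) (z(c, F) = (c - 1)*c + F = (-1 + c)*c + F = c*(-1 + c) + F = F + c*(-1 + c))
R(n) = -n
H = 0 (H = 0*5 = 0)
H*(z(4, -2) + R(-5)) - 33 = 0*((-2 + 4² - 1*4) - 1*(-5)) - 33 = 0*((-2 + 16 - 4) + 5) - 33 = 0*(10 + 5) - 33 = 0*15 - 33 = 0 - 33 = -33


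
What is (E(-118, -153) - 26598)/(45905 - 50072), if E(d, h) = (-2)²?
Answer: 26594/4167 ≈ 6.3820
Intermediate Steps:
E(d, h) = 4
(E(-118, -153) - 26598)/(45905 - 50072) = (4 - 26598)/(45905 - 50072) = -26594/(-4167) = -26594*(-1/4167) = 26594/4167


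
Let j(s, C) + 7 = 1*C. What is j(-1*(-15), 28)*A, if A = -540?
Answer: -11340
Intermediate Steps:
j(s, C) = -7 + C (j(s, C) = -7 + 1*C = -7 + C)
j(-1*(-15), 28)*A = (-7 + 28)*(-540) = 21*(-540) = -11340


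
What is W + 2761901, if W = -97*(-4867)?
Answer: 3234000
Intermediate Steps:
W = 472099
W + 2761901 = 472099 + 2761901 = 3234000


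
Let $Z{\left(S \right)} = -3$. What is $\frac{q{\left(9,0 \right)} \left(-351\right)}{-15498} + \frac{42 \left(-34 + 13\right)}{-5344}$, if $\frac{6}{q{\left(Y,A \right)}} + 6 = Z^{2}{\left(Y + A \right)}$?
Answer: $\frac{161303}{766864} \approx 0.21034$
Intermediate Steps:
$q{\left(Y,A \right)} = 2$ ($q{\left(Y,A \right)} = \frac{6}{-6 + \left(-3\right)^{2}} = \frac{6}{-6 + 9} = \frac{6}{3} = 6 \cdot \frac{1}{3} = 2$)
$\frac{q{\left(9,0 \right)} \left(-351\right)}{-15498} + \frac{42 \left(-34 + 13\right)}{-5344} = \frac{2 \left(-351\right)}{-15498} + \frac{42 \left(-34 + 13\right)}{-5344} = \left(-702\right) \left(- \frac{1}{15498}\right) + 42 \left(-21\right) \left(- \frac{1}{5344}\right) = \frac{13}{287} - - \frac{441}{2672} = \frac{13}{287} + \frac{441}{2672} = \frac{161303}{766864}$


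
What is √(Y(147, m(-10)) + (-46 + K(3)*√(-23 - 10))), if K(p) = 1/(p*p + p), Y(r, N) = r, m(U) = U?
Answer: √(3636 + 3*I*√33)/6 ≈ 10.05 + 0.023817*I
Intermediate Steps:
K(p) = 1/(p + p²) (K(p) = 1/(p² + p) = 1/(p + p²))
√(Y(147, m(-10)) + (-46 + K(3)*√(-23 - 10))) = √(147 + (-46 + (1/(3*(1 + 3)))*√(-23 - 10))) = √(147 + (-46 + ((⅓)/4)*√(-33))) = √(147 + (-46 + ((⅓)*(¼))*(I*√33))) = √(147 + (-46 + (I*√33)/12)) = √(147 + (-46 + I*√33/12)) = √(101 + I*√33/12)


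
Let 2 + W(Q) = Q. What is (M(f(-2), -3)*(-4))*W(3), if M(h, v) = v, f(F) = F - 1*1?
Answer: 12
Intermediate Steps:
f(F) = -1 + F (f(F) = F - 1 = -1 + F)
W(Q) = -2 + Q
(M(f(-2), -3)*(-4))*W(3) = (-3*(-4))*(-2 + 3) = 12*1 = 12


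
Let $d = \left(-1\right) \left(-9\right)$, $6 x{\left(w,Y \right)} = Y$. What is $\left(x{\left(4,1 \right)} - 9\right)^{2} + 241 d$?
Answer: $\frac{80893}{36} \approx 2247.0$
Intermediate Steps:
$x{\left(w,Y \right)} = \frac{Y}{6}$
$d = 9$
$\left(x{\left(4,1 \right)} - 9\right)^{2} + 241 d = \left(\frac{1}{6} \cdot 1 - 9\right)^{2} + 241 \cdot 9 = \left(\frac{1}{6} - 9\right)^{2} + 2169 = \left(- \frac{53}{6}\right)^{2} + 2169 = \frac{2809}{36} + 2169 = \frac{80893}{36}$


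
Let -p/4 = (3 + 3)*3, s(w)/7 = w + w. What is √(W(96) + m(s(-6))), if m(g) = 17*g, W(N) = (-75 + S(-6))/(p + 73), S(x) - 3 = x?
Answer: I*√1506 ≈ 38.807*I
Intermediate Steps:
S(x) = 3 + x
s(w) = 14*w (s(w) = 7*(w + w) = 7*(2*w) = 14*w)
p = -72 (p = -4*(3 + 3)*3 = -24*3 = -4*18 = -72)
W(N) = -78 (W(N) = (-75 + (3 - 6))/(-72 + 73) = (-75 - 3)/1 = -78*1 = -78)
√(W(96) + m(s(-6))) = √(-78 + 17*(14*(-6))) = √(-78 + 17*(-84)) = √(-78 - 1428) = √(-1506) = I*√1506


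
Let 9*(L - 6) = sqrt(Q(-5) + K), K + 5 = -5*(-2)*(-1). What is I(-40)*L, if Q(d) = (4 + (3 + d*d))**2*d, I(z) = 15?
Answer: 90 + 5*I*sqrt(5135)/3 ≈ 90.0 + 119.43*I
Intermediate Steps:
Q(d) = d*(7 + d**2)**2 (Q(d) = (4 + (3 + d**2))**2*d = (7 + d**2)**2*d = d*(7 + d**2)**2)
K = -15 (K = -5 - 5*(-2)*(-1) = -5 + 10*(-1) = -5 - 10 = -15)
L = 6 + I*sqrt(5135)/9 (L = 6 + sqrt(-5*(7 + (-5)**2)**2 - 15)/9 = 6 + sqrt(-5*(7 + 25)**2 - 15)/9 = 6 + sqrt(-5*32**2 - 15)/9 = 6 + sqrt(-5*1024 - 15)/9 = 6 + sqrt(-5120 - 15)/9 = 6 + sqrt(-5135)/9 = 6 + (I*sqrt(5135))/9 = 6 + I*sqrt(5135)/9 ≈ 6.0 + 7.9621*I)
I(-40)*L = 15*(6 + I*sqrt(5135)/9) = 90 + 5*I*sqrt(5135)/3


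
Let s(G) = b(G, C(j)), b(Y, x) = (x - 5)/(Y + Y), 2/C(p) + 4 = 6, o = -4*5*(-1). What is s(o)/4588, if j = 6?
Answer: -1/45880 ≈ -2.1796e-5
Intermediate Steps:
o = 20 (o = -20*(-1) = 20)
C(p) = 1 (C(p) = 2/(-4 + 6) = 2/2 = 2*(1/2) = 1)
b(Y, x) = (-5 + x)/(2*Y) (b(Y, x) = (-5 + x)/((2*Y)) = (-5 + x)*(1/(2*Y)) = (-5 + x)/(2*Y))
s(G) = -2/G (s(G) = (-5 + 1)/(2*G) = (1/2)*(-4)/G = -2/G)
s(o)/4588 = -2/20/4588 = -2*1/20*(1/4588) = -1/10*1/4588 = -1/45880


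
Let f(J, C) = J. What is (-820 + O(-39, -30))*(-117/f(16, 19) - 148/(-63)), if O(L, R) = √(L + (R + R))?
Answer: 1025615/252 - 5003*I*√11/336 ≈ 4069.9 - 49.384*I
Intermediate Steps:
O(L, R) = √(L + 2*R)
(-820 + O(-39, -30))*(-117/f(16, 19) - 148/(-63)) = (-820 + √(-39 + 2*(-30)))*(-117/16 - 148/(-63)) = (-820 + √(-39 - 60))*(-117*1/16 - 148*(-1/63)) = (-820 + √(-99))*(-117/16 + 148/63) = (-820 + 3*I*√11)*(-5003/1008) = 1025615/252 - 5003*I*√11/336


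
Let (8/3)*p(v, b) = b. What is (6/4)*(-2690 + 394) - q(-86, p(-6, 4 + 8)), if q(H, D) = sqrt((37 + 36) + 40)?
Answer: -3444 - sqrt(113) ≈ -3454.6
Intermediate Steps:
p(v, b) = 3*b/8
q(H, D) = sqrt(113) (q(H, D) = sqrt(73 + 40) = sqrt(113))
(6/4)*(-2690 + 394) - q(-86, p(-6, 4 + 8)) = (6/4)*(-2690 + 394) - sqrt(113) = (6*(1/4))*(-2296) - sqrt(113) = (3/2)*(-2296) - sqrt(113) = -3444 - sqrt(113)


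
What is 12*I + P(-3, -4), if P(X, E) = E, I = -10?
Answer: -124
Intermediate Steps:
12*I + P(-3, -4) = 12*(-10) - 4 = -120 - 4 = -124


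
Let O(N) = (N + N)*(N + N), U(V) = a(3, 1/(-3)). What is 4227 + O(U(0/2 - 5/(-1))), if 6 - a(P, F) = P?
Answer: 4263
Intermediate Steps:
a(P, F) = 6 - P
U(V) = 3 (U(V) = 6 - 1*3 = 6 - 3 = 3)
O(N) = 4*N**2 (O(N) = (2*N)*(2*N) = 4*N**2)
4227 + O(U(0/2 - 5/(-1))) = 4227 + 4*3**2 = 4227 + 4*9 = 4227 + 36 = 4263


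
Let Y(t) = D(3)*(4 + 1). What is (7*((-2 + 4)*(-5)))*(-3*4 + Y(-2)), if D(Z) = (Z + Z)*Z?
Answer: -5460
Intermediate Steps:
D(Z) = 2*Z² (D(Z) = (2*Z)*Z = 2*Z²)
Y(t) = 90 (Y(t) = (2*3²)*(4 + 1) = (2*9)*5 = 18*5 = 90)
(7*((-2 + 4)*(-5)))*(-3*4 + Y(-2)) = (7*((-2 + 4)*(-5)))*(-3*4 + 90) = (7*(2*(-5)))*(-12 + 90) = (7*(-10))*78 = -70*78 = -5460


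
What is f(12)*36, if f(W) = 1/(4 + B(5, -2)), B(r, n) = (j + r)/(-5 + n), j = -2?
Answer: 252/25 ≈ 10.080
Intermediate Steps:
B(r, n) = (-2 + r)/(-5 + n)
f(W) = 7/25 (f(W) = 1/(4 + (-2 + 5)/(-5 - 2)) = 1/(4 + 3/(-7)) = 1/(4 - ⅐*3) = 1/(4 - 3/7) = 1/(25/7) = 7/25)
f(12)*36 = (7/25)*36 = 252/25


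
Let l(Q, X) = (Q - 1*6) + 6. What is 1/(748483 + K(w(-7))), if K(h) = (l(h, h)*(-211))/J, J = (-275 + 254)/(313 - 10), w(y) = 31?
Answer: 7/5900022 ≈ 1.1864e-6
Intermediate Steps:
l(Q, X) = Q (l(Q, X) = (Q - 6) + 6 = (-6 + Q) + 6 = Q)
J = -7/101 (J = -21/303 = -21*1/303 = -7/101 ≈ -0.069307)
K(h) = 21311*h/7 (K(h) = (h*(-211))/(-7/101) = -211*h*(-101/7) = 21311*h/7)
1/(748483 + K(w(-7))) = 1/(748483 + (21311/7)*31) = 1/(748483 + 660641/7) = 1/(5900022/7) = 7/5900022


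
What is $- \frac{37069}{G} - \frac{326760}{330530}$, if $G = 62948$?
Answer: $- \frac{3282130505}{2080620244} \approx -1.5775$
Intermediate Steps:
$- \frac{37069}{G} - \frac{326760}{330530} = - \frac{37069}{62948} - \frac{326760}{330530} = \left(-37069\right) \frac{1}{62948} - \frac{32676}{33053} = - \frac{37069}{62948} - \frac{32676}{33053} = - \frac{3282130505}{2080620244}$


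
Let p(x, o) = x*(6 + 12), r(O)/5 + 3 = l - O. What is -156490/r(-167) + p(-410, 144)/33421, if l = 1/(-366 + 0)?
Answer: -383282797368/2006028683 ≈ -191.07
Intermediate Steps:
l = -1/366 (l = 1/(-366) = -1/366 ≈ -0.0027322)
r(O) = -5495/366 - 5*O (r(O) = -15 + 5*(-1/366 - O) = -15 + (-5/366 - 5*O) = -5495/366 - 5*O)
p(x, o) = 18*x (p(x, o) = x*18 = 18*x)
-156490/r(-167) + p(-410, 144)/33421 = -156490/(-5495/366 - 5*(-167)) + (18*(-410))/33421 = -156490/(-5495/366 + 835) - 7380*1/33421 = -156490/300115/366 - 7380/33421 = -156490*366/300115 - 7380/33421 = -11455068/60023 - 7380/33421 = -383282797368/2006028683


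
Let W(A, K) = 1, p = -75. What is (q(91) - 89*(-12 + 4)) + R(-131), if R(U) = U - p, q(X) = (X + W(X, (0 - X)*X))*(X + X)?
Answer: 17400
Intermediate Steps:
q(X) = 2*X*(1 + X) (q(X) = (X + 1)*(X + X) = (1 + X)*(2*X) = 2*X*(1 + X))
R(U) = 75 + U (R(U) = U - 1*(-75) = U + 75 = 75 + U)
(q(91) - 89*(-12 + 4)) + R(-131) = (2*91*(1 + 91) - 89*(-12 + 4)) + (75 - 131) = (2*91*92 - 89*(-8)) - 56 = (16744 + 712) - 56 = 17456 - 56 = 17400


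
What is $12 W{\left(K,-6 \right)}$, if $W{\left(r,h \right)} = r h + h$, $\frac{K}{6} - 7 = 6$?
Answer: $-5688$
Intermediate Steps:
$K = 78$ ($K = 42 + 6 \cdot 6 = 42 + 36 = 78$)
$W{\left(r,h \right)} = h + h r$ ($W{\left(r,h \right)} = h r + h = h + h r$)
$12 W{\left(K,-6 \right)} = 12 \left(- 6 \left(1 + 78\right)\right) = 12 \left(\left(-6\right) 79\right) = 12 \left(-474\right) = -5688$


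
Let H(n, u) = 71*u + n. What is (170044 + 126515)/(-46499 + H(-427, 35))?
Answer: -296559/44441 ≈ -6.6731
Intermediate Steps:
H(n, u) = n + 71*u
(170044 + 126515)/(-46499 + H(-427, 35)) = (170044 + 126515)/(-46499 + (-427 + 71*35)) = 296559/(-46499 + (-427 + 2485)) = 296559/(-46499 + 2058) = 296559/(-44441) = 296559*(-1/44441) = -296559/44441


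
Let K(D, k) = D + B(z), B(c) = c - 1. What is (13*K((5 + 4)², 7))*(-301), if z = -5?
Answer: -293475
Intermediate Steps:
B(c) = -1 + c
K(D, k) = -6 + D (K(D, k) = D + (-1 - 5) = D - 6 = -6 + D)
(13*K((5 + 4)², 7))*(-301) = (13*(-6 + (5 + 4)²))*(-301) = (13*(-6 + 9²))*(-301) = (13*(-6 + 81))*(-301) = (13*75)*(-301) = 975*(-301) = -293475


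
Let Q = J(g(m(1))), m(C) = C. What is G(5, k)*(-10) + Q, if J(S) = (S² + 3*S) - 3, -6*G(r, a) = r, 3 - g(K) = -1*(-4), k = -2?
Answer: 10/3 ≈ 3.3333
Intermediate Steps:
g(K) = -1 (g(K) = 3 - (-1)*(-4) = 3 - 1*4 = 3 - 4 = -1)
G(r, a) = -r/6
J(S) = -3 + S² + 3*S
Q = -5 (Q = -3 + (-1)² + 3*(-1) = -3 + 1 - 3 = -5)
G(5, k)*(-10) + Q = -⅙*5*(-10) - 5 = -⅚*(-10) - 5 = 25/3 - 5 = 10/3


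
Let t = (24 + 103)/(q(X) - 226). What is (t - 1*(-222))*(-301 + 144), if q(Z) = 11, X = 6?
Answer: -7473671/215 ≈ -34761.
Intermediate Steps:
t = -127/215 (t = (24 + 103)/(11 - 226) = 127/(-215) = 127*(-1/215) = -127/215 ≈ -0.59070)
(t - 1*(-222))*(-301 + 144) = (-127/215 - 1*(-222))*(-301 + 144) = (-127/215 + 222)*(-157) = (47603/215)*(-157) = -7473671/215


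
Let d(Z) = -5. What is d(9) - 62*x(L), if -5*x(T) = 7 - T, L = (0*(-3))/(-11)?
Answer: 409/5 ≈ 81.800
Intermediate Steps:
L = 0 (L = 0*(-1/11) = 0)
x(T) = -7/5 + T/5 (x(T) = -(7 - T)/5 = -7/5 + T/5)
d(9) - 62*x(L) = -5 - 62*(-7/5 + (⅕)*0) = -5 - 62*(-7/5 + 0) = -5 - 62*(-7/5) = -5 + 434/5 = 409/5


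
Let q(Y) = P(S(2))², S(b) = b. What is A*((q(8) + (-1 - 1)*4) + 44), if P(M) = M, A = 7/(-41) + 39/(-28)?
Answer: -17950/287 ≈ -62.544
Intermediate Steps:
A = -1795/1148 (A = 7*(-1/41) + 39*(-1/28) = -7/41 - 39/28 = -1795/1148 ≈ -1.5636)
q(Y) = 4 (q(Y) = 2² = 4)
A*((q(8) + (-1 - 1)*4) + 44) = -1795*((4 + (-1 - 1)*4) + 44)/1148 = -1795*((4 - 2*4) + 44)/1148 = -1795*((4 - 8) + 44)/1148 = -1795*(-4 + 44)/1148 = -1795/1148*40 = -17950/287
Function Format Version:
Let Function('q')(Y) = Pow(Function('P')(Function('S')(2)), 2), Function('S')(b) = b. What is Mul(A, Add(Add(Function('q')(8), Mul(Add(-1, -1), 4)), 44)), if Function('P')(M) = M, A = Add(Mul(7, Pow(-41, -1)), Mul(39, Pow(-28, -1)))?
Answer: Rational(-17950, 287) ≈ -62.544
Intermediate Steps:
A = Rational(-1795, 1148) (A = Add(Mul(7, Rational(-1, 41)), Mul(39, Rational(-1, 28))) = Add(Rational(-7, 41), Rational(-39, 28)) = Rational(-1795, 1148) ≈ -1.5636)
Function('q')(Y) = 4 (Function('q')(Y) = Pow(2, 2) = 4)
Mul(A, Add(Add(Function('q')(8), Mul(Add(-1, -1), 4)), 44)) = Mul(Rational(-1795, 1148), Add(Add(4, Mul(Add(-1, -1), 4)), 44)) = Mul(Rational(-1795, 1148), Add(Add(4, Mul(-2, 4)), 44)) = Mul(Rational(-1795, 1148), Add(Add(4, -8), 44)) = Mul(Rational(-1795, 1148), Add(-4, 44)) = Mul(Rational(-1795, 1148), 40) = Rational(-17950, 287)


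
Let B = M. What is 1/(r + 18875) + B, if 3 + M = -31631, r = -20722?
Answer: -58427999/1847 ≈ -31634.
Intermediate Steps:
M = -31634 (M = -3 - 31631 = -31634)
B = -31634
1/(r + 18875) + B = 1/(-20722 + 18875) - 31634 = 1/(-1847) - 31634 = -1/1847 - 31634 = -58427999/1847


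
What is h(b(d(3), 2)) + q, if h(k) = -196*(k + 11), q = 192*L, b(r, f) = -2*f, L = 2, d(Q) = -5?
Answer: -988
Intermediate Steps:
q = 384 (q = 192*2 = 384)
h(k) = -2156 - 196*k (h(k) = -196*(11 + k) = -2156 - 196*k)
h(b(d(3), 2)) + q = (-2156 - (-392)*2) + 384 = (-2156 - 196*(-4)) + 384 = (-2156 + 784) + 384 = -1372 + 384 = -988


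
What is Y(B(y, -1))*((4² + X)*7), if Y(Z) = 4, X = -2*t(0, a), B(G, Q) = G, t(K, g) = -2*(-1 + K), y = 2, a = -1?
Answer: 336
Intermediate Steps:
t(K, g) = 2 - 2*K
X = -4 (X = -2*(2 - 2*0) = -2*(2 + 0) = -2*2 = -4)
Y(B(y, -1))*((4² + X)*7) = 4*((4² - 4)*7) = 4*((16 - 4)*7) = 4*(12*7) = 4*84 = 336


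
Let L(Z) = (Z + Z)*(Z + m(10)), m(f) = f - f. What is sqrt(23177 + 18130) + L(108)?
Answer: 23328 + 7*sqrt(843) ≈ 23531.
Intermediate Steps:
m(f) = 0
L(Z) = 2*Z**2 (L(Z) = (Z + Z)*(Z + 0) = (2*Z)*Z = 2*Z**2)
sqrt(23177 + 18130) + L(108) = sqrt(23177 + 18130) + 2*108**2 = sqrt(41307) + 2*11664 = 7*sqrt(843) + 23328 = 23328 + 7*sqrt(843)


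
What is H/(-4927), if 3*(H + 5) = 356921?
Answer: -356906/14781 ≈ -24.146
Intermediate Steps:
H = 356906/3 (H = -5 + (⅓)*356921 = -5 + 356921/3 = 356906/3 ≈ 1.1897e+5)
H/(-4927) = (356906/3)/(-4927) = (356906/3)*(-1/4927) = -356906/14781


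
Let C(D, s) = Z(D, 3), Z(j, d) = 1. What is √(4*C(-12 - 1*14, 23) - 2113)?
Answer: I*√2109 ≈ 45.924*I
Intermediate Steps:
C(D, s) = 1
√(4*C(-12 - 1*14, 23) - 2113) = √(4*1 - 2113) = √(4 - 2113) = √(-2109) = I*√2109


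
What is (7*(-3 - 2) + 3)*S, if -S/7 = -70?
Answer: -15680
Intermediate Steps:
S = 490 (S = -7*(-70) = 490)
(7*(-3 - 2) + 3)*S = (7*(-3 - 2) + 3)*490 = (7*(-5) + 3)*490 = (-35 + 3)*490 = -32*490 = -15680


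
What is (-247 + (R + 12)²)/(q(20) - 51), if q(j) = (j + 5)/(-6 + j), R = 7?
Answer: -1596/689 ≈ -2.3164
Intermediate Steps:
q(j) = (5 + j)/(-6 + j)
(-247 + (R + 12)²)/(q(20) - 51) = (-247 + (7 + 12)²)/((5 + 20)/(-6 + 20) - 51) = (-247 + 19²)/(25/14 - 51) = (-247 + 361)/((1/14)*25 - 51) = 114/(25/14 - 51) = 114/(-689/14) = 114*(-14/689) = -1596/689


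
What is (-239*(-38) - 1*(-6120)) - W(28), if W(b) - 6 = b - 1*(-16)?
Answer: 15152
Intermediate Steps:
W(b) = 22 + b (W(b) = 6 + (b - 1*(-16)) = 6 + (b + 16) = 6 + (16 + b) = 22 + b)
(-239*(-38) - 1*(-6120)) - W(28) = (-239*(-38) - 1*(-6120)) - (22 + 28) = (9082 + 6120) - 1*50 = 15202 - 50 = 15152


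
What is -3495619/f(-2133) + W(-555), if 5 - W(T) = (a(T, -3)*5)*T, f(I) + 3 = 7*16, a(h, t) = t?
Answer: -4402499/109 ≈ -40390.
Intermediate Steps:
f(I) = 109 (f(I) = -3 + 7*16 = -3 + 112 = 109)
W(T) = 5 + 15*T (W(T) = 5 - (-3*5)*T = 5 - (-15)*T = 5 + 15*T)
-3495619/f(-2133) + W(-555) = -3495619/109 + (5 + 15*(-555)) = -3495619*1/109 + (5 - 8325) = -3495619/109 - 8320 = -4402499/109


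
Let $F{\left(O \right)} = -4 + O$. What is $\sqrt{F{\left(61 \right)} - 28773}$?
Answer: $2 i \sqrt{7179} \approx 169.46 i$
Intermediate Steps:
$\sqrt{F{\left(61 \right)} - 28773} = \sqrt{\left(-4 + 61\right) - 28773} = \sqrt{57 - 28773} = \sqrt{-28716} = 2 i \sqrt{7179}$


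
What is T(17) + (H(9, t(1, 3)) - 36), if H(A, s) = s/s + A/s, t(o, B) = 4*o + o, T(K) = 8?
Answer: -126/5 ≈ -25.200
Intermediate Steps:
t(o, B) = 5*o
H(A, s) = 1 + A/s
T(17) + (H(9, t(1, 3)) - 36) = 8 + ((9 + 5*1)/((5*1)) - 36) = 8 + ((9 + 5)/5 - 36) = 8 + ((⅕)*14 - 36) = 8 + (14/5 - 36) = 8 - 166/5 = -126/5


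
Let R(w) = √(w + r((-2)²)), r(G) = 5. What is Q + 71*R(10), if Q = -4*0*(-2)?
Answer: 71*√15 ≈ 274.98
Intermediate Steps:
R(w) = √(5 + w) (R(w) = √(w + 5) = √(5 + w))
Q = 0 (Q = 0*(-2) = 0)
Q + 71*R(10) = 0 + 71*√(5 + 10) = 0 + 71*√15 = 71*√15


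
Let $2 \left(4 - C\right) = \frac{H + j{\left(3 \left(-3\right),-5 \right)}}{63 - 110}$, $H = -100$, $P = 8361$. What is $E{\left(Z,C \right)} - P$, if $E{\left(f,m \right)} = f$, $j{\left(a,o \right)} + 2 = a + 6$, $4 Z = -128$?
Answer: $-8393$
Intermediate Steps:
$Z = -32$ ($Z = \frac{1}{4} \left(-128\right) = -32$)
$j{\left(a,o \right)} = 4 + a$ ($j{\left(a,o \right)} = -2 + \left(a + 6\right) = -2 + \left(6 + a\right) = 4 + a$)
$C = \frac{271}{94}$ ($C = 4 - \frac{\left(-100 + \left(4 + 3 \left(-3\right)\right)\right) \frac{1}{63 - 110}}{2} = 4 - \frac{\left(-100 + \left(4 - 9\right)\right) \frac{1}{-47}}{2} = 4 - \frac{\left(-100 - 5\right) \left(- \frac{1}{47}\right)}{2} = 4 - \frac{\left(-105\right) \left(- \frac{1}{47}\right)}{2} = 4 - \frac{105}{94} = \frac{271}{94} \approx 2.883$)
$E{\left(Z,C \right)} - P = -32 - 8361 = -8393$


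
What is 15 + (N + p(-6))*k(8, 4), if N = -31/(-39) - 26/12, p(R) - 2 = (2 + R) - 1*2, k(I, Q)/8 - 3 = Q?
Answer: -11147/39 ≈ -285.82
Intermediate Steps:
k(I, Q) = 24 + 8*Q
p(R) = 2 + R (p(R) = 2 + ((2 + R) - 1*2) = 2 + ((2 + R) - 2) = 2 + R)
N = -107/78 (N = -31*(-1/39) - 26*1/12 = 31/39 - 13/6 = -107/78 ≈ -1.3718)
15 + (N + p(-6))*k(8, 4) = 15 + (-107/78 + (2 - 6))*(24 + 8*4) = 15 + (-107/78 - 4)*(24 + 32) = 15 - 419/78*56 = 15 - 11732/39 = -11147/39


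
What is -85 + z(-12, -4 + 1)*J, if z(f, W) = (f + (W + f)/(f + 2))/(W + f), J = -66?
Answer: -656/5 ≈ -131.20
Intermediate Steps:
z(f, W) = (f + (W + f)/(2 + f))/(W + f)
-85 + z(-12, -4 + 1)*J = -85 + (((-4 + 1) + (-12)² + 3*(-12))/((-12)² + 2*(-4 + 1) + 2*(-12) + (-4 + 1)*(-12)))*(-66) = -85 + ((-3 + 144 - 36)/(144 + 2*(-3) - 24 - 3*(-12)))*(-66) = -85 + (105/(144 - 6 - 24 + 36))*(-66) = -85 + (105/150)*(-66) = -85 + ((1/150)*105)*(-66) = -85 + (7/10)*(-66) = -85 - 231/5 = -656/5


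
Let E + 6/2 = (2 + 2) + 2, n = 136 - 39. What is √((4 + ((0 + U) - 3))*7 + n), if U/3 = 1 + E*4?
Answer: √377 ≈ 19.416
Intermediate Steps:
n = 97
E = 3 (E = -3 + ((2 + 2) + 2) = -3 + (4 + 2) = -3 + 6 = 3)
U = 39 (U = 3*(1 + 3*4) = 3*(1 + 12) = 3*13 = 39)
√((4 + ((0 + U) - 3))*7 + n) = √((4 + ((0 + 39) - 3))*7 + 97) = √((4 + (39 - 3))*7 + 97) = √((4 + 36)*7 + 97) = √(40*7 + 97) = √(280 + 97) = √377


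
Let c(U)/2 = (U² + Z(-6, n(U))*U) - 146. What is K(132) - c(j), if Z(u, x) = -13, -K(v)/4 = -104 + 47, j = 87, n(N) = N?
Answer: -12356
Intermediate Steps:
K(v) = 228 (K(v) = -4*(-104 + 47) = -4*(-57) = 228)
c(U) = -292 - 26*U + 2*U² (c(U) = 2*((U² - 13*U) - 146) = 2*(-146 + U² - 13*U) = -292 - 26*U + 2*U²)
K(132) - c(j) = 228 - (-292 - 26*87 + 2*87²) = 228 - (-292 - 2262 + 2*7569) = 228 - (-292 - 2262 + 15138) = 228 - 1*12584 = 228 - 12584 = -12356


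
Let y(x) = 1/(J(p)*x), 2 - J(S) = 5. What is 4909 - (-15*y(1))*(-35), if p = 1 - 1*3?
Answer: 5084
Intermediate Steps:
p = -2 (p = 1 - 3 = -2)
J(S) = -3 (J(S) = 2 - 1*5 = 2 - 5 = -3)
y(x) = -1/(3*x) (y(x) = 1/((-3)*x) = -1/(3*x))
4909 - (-15*y(1))*(-35) = 4909 - (-(-5)/1)*(-35) = 4909 - (-(-5))*(-35) = 4909 - (-15*(-1/3))*(-35) = 4909 - 5*(-35) = 4909 - 1*(-175) = 4909 + 175 = 5084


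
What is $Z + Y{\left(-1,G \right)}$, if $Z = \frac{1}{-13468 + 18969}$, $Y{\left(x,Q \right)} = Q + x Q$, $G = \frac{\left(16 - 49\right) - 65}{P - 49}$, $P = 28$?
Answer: $\frac{1}{5501} \approx 0.00018179$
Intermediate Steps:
$G = \frac{14}{3}$ ($G = \frac{\left(16 - 49\right) - 65}{28 - 49} = \frac{-33 - 65}{-21} = \left(-98\right) \left(- \frac{1}{21}\right) = \frac{14}{3} \approx 4.6667$)
$Y{\left(x,Q \right)} = Q + Q x$
$Z = \frac{1}{5501} \approx 0.00018179$
$Z + Y{\left(-1,G \right)} = \frac{1}{5501} + \frac{14 \left(1 - 1\right)}{3} = \frac{1}{5501} + \frac{14}{3} \cdot 0 = \frac{1}{5501} + 0 = \frac{1}{5501}$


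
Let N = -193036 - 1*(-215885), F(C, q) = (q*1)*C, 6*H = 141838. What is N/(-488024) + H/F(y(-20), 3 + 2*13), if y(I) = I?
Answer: -8662482829/212290440 ≈ -40.805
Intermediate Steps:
H = 70919/3 (H = (1/6)*141838 = 70919/3 ≈ 23640.)
F(C, q) = C*q (F(C, q) = q*C = C*q)
N = 22849 (N = -193036 + 215885 = 22849)
N/(-488024) + H/F(y(-20), 3 + 2*13) = 22849/(-488024) + 70919/(3*((-20*(3 + 2*13)))) = 22849*(-1/488024) + 70919/(3*((-20*(3 + 26)))) = -22849/488024 + 70919/(3*((-20*29))) = -22849/488024 + (70919/3)/(-580) = -22849/488024 + (70919/3)*(-1/580) = -22849/488024 - 70919/1740 = -8662482829/212290440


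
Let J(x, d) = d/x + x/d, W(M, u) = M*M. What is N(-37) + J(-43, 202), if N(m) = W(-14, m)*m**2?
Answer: 2330619611/8686 ≈ 2.6832e+5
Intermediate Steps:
W(M, u) = M**2
N(m) = 196*m**2 (N(m) = (-14)**2*m**2 = 196*m**2)
N(-37) + J(-43, 202) = 196*(-37)**2 + (202/(-43) - 43/202) = 196*1369 + (202*(-1/43) - 43*1/202) = 268324 + (-202/43 - 43/202) = 268324 - 42653/8686 = 2330619611/8686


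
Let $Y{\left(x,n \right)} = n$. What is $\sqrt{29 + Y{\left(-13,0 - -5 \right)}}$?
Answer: $\sqrt{34} \approx 5.8309$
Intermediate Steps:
$\sqrt{29 + Y{\left(-13,0 - -5 \right)}} = \sqrt{29 + \left(0 - -5\right)} = \sqrt{29 + \left(0 + 5\right)} = \sqrt{29 + 5} = \sqrt{34}$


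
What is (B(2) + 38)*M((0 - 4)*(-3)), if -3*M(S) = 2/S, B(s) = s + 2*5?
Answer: -25/9 ≈ -2.7778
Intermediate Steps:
B(s) = 10 + s (B(s) = s + 10 = 10 + s)
M(S) = -2/(3*S)
(B(2) + 38)*M((0 - 4)*(-3)) = ((10 + 2) + 38)*(-2*(-1/(3*(0 - 4)))/3) = (12 + 38)*(-2/(3*((-4*(-3))))) = 50*(-2/3/12) = 50*(-2/3*1/12) = 50*(-1/18) = -25/9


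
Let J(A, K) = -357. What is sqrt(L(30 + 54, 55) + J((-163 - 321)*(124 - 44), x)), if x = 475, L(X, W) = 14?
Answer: 7*I*sqrt(7) ≈ 18.52*I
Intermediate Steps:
sqrt(L(30 + 54, 55) + J((-163 - 321)*(124 - 44), x)) = sqrt(14 - 357) = sqrt(-343) = 7*I*sqrt(7)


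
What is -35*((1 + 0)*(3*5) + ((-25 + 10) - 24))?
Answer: 840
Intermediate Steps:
-35*((1 + 0)*(3*5) + ((-25 + 10) - 24)) = -35*(1*15 + (-15 - 24)) = -35*(15 - 39) = -35*(-24) = 840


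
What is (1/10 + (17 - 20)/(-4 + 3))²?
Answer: 961/100 ≈ 9.6100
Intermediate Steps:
(1/10 + (17 - 20)/(-4 + 3))² = (⅒ - 3/(-1))² = (⅒ - 3*(-1))² = (⅒ + 3)² = (31/10)² = 961/100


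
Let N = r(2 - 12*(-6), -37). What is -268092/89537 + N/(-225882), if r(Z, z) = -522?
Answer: -3361689935/1123599813 ≈ -2.9919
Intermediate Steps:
N = -522
-268092/89537 + N/(-225882) = -268092/89537 - 522/(-225882) = -268092*1/89537 - 522*(-1/225882) = -268092/89537 + 29/12549 = -3361689935/1123599813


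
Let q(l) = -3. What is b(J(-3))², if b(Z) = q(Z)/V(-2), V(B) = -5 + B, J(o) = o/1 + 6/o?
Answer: 9/49 ≈ 0.18367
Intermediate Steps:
J(o) = o + 6/o (J(o) = o*1 + 6/o = o + 6/o)
b(Z) = 3/7 (b(Z) = -3/(-5 - 2) = -3/(-7) = -3*(-⅐) = 3/7)
b(J(-3))² = (3/7)² = 9/49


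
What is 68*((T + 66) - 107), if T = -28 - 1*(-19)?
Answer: -3400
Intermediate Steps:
T = -9 (T = -28 + 19 = -9)
68*((T + 66) - 107) = 68*((-9 + 66) - 107) = 68*(57 - 107) = 68*(-50) = -3400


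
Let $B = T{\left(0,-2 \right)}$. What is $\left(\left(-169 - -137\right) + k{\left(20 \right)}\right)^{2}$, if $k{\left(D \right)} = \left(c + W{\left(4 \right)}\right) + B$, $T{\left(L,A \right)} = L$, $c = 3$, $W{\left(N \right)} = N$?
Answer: $625$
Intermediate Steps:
$B = 0$
$k{\left(D \right)} = 7$ ($k{\left(D \right)} = \left(3 + 4\right) + 0 = 7 + 0 = 7$)
$\left(\left(-169 - -137\right) + k{\left(20 \right)}\right)^{2} = \left(\left(-169 - -137\right) + 7\right)^{2} = \left(\left(-169 + 137\right) + 7\right)^{2} = \left(-32 + 7\right)^{2} = \left(-25\right)^{2} = 625$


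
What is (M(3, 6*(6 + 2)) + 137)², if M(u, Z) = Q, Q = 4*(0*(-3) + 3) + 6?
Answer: 24025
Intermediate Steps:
Q = 18 (Q = 4*(0 + 3) + 6 = 4*3 + 6 = 12 + 6 = 18)
M(u, Z) = 18
(M(3, 6*(6 + 2)) + 137)² = (18 + 137)² = 155² = 24025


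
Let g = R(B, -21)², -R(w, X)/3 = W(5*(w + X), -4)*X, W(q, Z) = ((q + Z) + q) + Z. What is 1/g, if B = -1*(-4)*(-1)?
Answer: 1/264192516 ≈ 3.7851e-9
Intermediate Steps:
W(q, Z) = 2*Z + 2*q (W(q, Z) = ((Z + q) + q) + Z = (Z + 2*q) + Z = 2*Z + 2*q)
B = -4 (B = 4*(-1) = -4)
R(w, X) = -3*X*(-8 + 10*X + 10*w) (R(w, X) = -3*(2*(-4) + 2*(5*(w + X)))*X = -3*(-8 + 2*(5*(X + w)))*X = -3*(-8 + 2*(5*X + 5*w))*X = -3*(-8 + (10*X + 10*w))*X = -3*(-8 + 10*X + 10*w)*X = -3*X*(-8 + 10*X + 10*w))
g = 264192516 (g = (6*(-21)*(4 - 5*(-21) - 5*(-4)))² = (6*(-21)*(4 + 105 + 20))² = (6*(-21)*129)² = (-16254)² = 264192516)
1/g = 1/264192516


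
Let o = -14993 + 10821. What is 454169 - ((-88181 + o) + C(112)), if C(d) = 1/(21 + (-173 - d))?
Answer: 144281809/264 ≈ 5.4652e+5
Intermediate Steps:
o = -4172
C(d) = 1/(-152 - d)
454169 - ((-88181 + o) + C(112)) = 454169 - ((-88181 - 4172) - 1/(152 + 112)) = 454169 - (-92353 - 1/264) = 454169 - 1*(-24381193/264) = 454169 + 24381193/264 = 144281809/264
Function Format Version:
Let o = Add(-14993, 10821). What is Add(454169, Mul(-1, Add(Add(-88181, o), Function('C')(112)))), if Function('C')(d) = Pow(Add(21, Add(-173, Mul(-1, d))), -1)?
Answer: Rational(144281809, 264) ≈ 5.4652e+5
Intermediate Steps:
o = -4172
Function('C')(d) = Pow(Add(-152, Mul(-1, d)), -1)
Add(454169, Mul(-1, Add(Add(-88181, o), Function('C')(112)))) = Add(454169, Mul(-1, Add(Add(-88181, -4172), Mul(-1, Pow(Add(152, 112), -1))))) = Add(454169, Mul(-1, Add(-92353, Mul(-1, Pow(264, -1))))) = Add(454169, Mul(-1, Add(-92353, Mul(-1, Rational(1, 264))))) = Add(454169, Mul(-1, Add(-92353, Rational(-1, 264)))) = Add(454169, Mul(-1, Rational(-24381193, 264))) = Add(454169, Rational(24381193, 264)) = Rational(144281809, 264)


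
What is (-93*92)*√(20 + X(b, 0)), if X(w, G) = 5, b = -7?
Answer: -42780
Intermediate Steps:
(-93*92)*√(20 + X(b, 0)) = (-93*92)*√(20 + 5) = -8556*√25 = -8556*5 = -42780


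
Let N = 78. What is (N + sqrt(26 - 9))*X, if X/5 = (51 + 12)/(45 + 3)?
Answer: 4095/8 + 105*sqrt(17)/16 ≈ 538.93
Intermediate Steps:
X = 105/16 (X = 5*((51 + 12)/(45 + 3)) = 5*(63/48) = 5*(63*(1/48)) = 5*(21/16) = 105/16 ≈ 6.5625)
(N + sqrt(26 - 9))*X = (78 + sqrt(26 - 9))*(105/16) = (78 + sqrt(17))*(105/16) = 4095/8 + 105*sqrt(17)/16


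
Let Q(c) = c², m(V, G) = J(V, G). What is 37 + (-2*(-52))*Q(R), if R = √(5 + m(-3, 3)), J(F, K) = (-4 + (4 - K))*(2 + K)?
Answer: -1003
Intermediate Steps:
J(F, K) = -K*(2 + K) (J(F, K) = (-K)*(2 + K) = -K*(2 + K))
m(V, G) = -G*(2 + G)
R = I*√10 (R = √(5 - 1*3*(2 + 3)) = √(5 - 1*3*5) = √(5 - 15) = √(-10) = I*√10 ≈ 3.1623*I)
37 + (-2*(-52))*Q(R) = 37 + (-2*(-52))*(I*√10)² = 37 + 104*(-10) = 37 - 1040 = -1003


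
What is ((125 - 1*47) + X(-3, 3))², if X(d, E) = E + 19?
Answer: 10000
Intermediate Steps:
X(d, E) = 19 + E
((125 - 1*47) + X(-3, 3))² = ((125 - 1*47) + (19 + 3))² = ((125 - 47) + 22)² = (78 + 22)² = 100² = 10000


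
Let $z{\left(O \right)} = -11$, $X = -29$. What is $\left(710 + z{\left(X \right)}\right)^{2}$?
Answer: $488601$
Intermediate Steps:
$\left(710 + z{\left(X \right)}\right)^{2} = \left(710 - 11\right)^{2} = 699^{2} = 488601$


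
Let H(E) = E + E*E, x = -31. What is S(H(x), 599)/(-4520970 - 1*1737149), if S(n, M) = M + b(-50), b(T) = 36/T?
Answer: -14957/156452975 ≈ -9.5601e-5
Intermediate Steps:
H(E) = E + E**2
S(n, M) = -18/25 + M (S(n, M) = M + 36/(-50) = M + 36*(-1/50) = M - 18/25 = -18/25 + M)
S(H(x), 599)/(-4520970 - 1*1737149) = (-18/25 + 599)/(-4520970 - 1*1737149) = 14957/(25*(-4520970 - 1737149)) = (14957/25)/(-6258119) = (14957/25)*(-1/6258119) = -14957/156452975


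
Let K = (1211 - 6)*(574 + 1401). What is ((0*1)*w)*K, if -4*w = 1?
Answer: 0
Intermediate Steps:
w = -¼ (w = -¼*1 = -¼ ≈ -0.25000)
K = 2379875 (K = 1205*1975 = 2379875)
((0*1)*w)*K = ((0*1)*(-¼))*2379875 = (0*(-¼))*2379875 = 0*2379875 = 0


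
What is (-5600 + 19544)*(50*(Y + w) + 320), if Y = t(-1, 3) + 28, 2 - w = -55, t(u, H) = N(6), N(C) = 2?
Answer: 65118480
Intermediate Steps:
t(u, H) = 2
w = 57 (w = 2 - 1*(-55) = 2 + 55 = 57)
Y = 30 (Y = 2 + 28 = 30)
(-5600 + 19544)*(50*(Y + w) + 320) = (-5600 + 19544)*(50*(30 + 57) + 320) = 13944*(50*87 + 320) = 13944*(4350 + 320) = 13944*4670 = 65118480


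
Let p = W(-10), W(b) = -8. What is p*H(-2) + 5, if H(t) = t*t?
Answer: -27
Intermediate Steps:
H(t) = t²
p = -8
p*H(-2) + 5 = -8*(-2)² + 5 = -8*4 + 5 = -32 + 5 = -27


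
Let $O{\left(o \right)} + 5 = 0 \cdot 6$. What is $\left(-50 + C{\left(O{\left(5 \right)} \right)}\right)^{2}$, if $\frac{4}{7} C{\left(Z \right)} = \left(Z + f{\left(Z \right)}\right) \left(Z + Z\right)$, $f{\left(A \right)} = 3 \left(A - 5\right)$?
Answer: $\frac{1265625}{4} \approx 3.1641 \cdot 10^{5}$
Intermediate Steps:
$O{\left(o \right)} = -5$ ($O{\left(o \right)} = -5 + 0 \cdot 6 = -5 + 0 = -5$)
$f{\left(A \right)} = -15 + 3 A$ ($f{\left(A \right)} = 3 \left(-5 + A\right) = -15 + 3 A$)
$C{\left(Z \right)} = \frac{7 Z \left(-15 + 4 Z\right)}{2}$ ($C{\left(Z \right)} = \frac{7 \left(Z + \left(-15 + 3 Z\right)\right) \left(Z + Z\right)}{4} = \frac{7 \left(-15 + 4 Z\right) 2 Z}{4} = \frac{7 \cdot 2 Z \left(-15 + 4 Z\right)}{4} = \frac{7 Z \left(-15 + 4 Z\right)}{2}$)
$\left(-50 + C{\left(O{\left(5 \right)} \right)}\right)^{2} = \left(-50 + \frac{7}{2} \left(-5\right) \left(-15 + 4 \left(-5\right)\right)\right)^{2} = \left(-50 + \frac{7}{2} \left(-5\right) \left(-15 - 20\right)\right)^{2} = \left(-50 + \frac{7}{2} \left(-5\right) \left(-35\right)\right)^{2} = \left(-50 + \frac{1225}{2}\right)^{2} = \left(\frac{1125}{2}\right)^{2} = \frac{1265625}{4}$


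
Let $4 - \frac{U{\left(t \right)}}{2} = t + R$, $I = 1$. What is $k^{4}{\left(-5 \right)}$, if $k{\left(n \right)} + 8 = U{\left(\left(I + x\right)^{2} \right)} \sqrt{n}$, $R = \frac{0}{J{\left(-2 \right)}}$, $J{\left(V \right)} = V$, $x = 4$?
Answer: $74409616 - 11768064 i \sqrt{5} \approx 7.441 \cdot 10^{7} - 2.6314 \cdot 10^{7} i$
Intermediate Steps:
$R = 0$ ($R = \frac{0}{-2} = 0 \left(- \frac{1}{2}\right) = 0$)
$U{\left(t \right)} = 8 - 2 t$ ($U{\left(t \right)} = 8 - 2 \left(t + 0\right) = 8 - 2 t$)
$k{\left(n \right)} = -8 - 42 \sqrt{n}$ ($k{\left(n \right)} = -8 + \left(8 - 2 \left(1 + 4\right)^{2}\right) \sqrt{n} = -8 + \left(8 - 2 \cdot 5^{2}\right) \sqrt{n} = -8 + \left(8 - 50\right) \sqrt{n} = -8 - 42 \sqrt{n}$)
$k^{4}{\left(-5 \right)} = \left(-8 - 42 \sqrt{-5}\right)^{4} = \left(-8 - 42 i \sqrt{5}\right)^{4}$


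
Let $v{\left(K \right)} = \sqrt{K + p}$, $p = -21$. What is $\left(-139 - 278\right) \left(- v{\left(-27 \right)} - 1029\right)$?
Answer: $429093 + 1668 i \sqrt{3} \approx 4.2909 \cdot 10^{5} + 2889.1 i$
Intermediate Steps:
$v{\left(K \right)} = \sqrt{-21 + K}$ ($v{\left(K \right)} = \sqrt{K - 21} = \sqrt{-21 + K}$)
$\left(-139 - 278\right) \left(- v{\left(-27 \right)} - 1029\right) = \left(-139 - 278\right) \left(- \sqrt{-21 - 27} - 1029\right) = \left(-139 - 278\right) \left(- \sqrt{-48} - 1029\right) = - 417 \left(- 4 i \sqrt{3} - 1029\right) = - 417 \left(-1029 - 4 i \sqrt{3}\right) = 429093 + 1668 i \sqrt{3}$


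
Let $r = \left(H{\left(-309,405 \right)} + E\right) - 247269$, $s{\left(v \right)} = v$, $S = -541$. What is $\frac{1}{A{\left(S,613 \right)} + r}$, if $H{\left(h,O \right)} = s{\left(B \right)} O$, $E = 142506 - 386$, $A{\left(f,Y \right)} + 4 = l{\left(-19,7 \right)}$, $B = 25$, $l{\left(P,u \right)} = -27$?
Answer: $- \frac{1}{95055} \approx -1.052 \cdot 10^{-5}$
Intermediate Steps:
$A{\left(f,Y \right)} = -31$ ($A{\left(f,Y \right)} = -4 - 27 = -31$)
$E = 142120$ ($E = 142506 - 386 = 142120$)
$H{\left(h,O \right)} = 25 O$
$r = -95024$ ($r = \left(25 \cdot 405 + 142120\right) - 247269 = \left(10125 + 142120\right) - 247269 = 152245 - 247269 = -95024$)
$\frac{1}{A{\left(S,613 \right)} + r} = \frac{1}{-31 - 95024} = \frac{1}{-95055} = - \frac{1}{95055}$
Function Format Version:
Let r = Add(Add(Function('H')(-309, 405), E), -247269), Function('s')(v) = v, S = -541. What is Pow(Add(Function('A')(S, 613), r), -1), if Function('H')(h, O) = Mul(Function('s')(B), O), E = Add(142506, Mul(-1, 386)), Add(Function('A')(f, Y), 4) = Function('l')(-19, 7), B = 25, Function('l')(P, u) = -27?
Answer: Rational(-1, 95055) ≈ -1.0520e-5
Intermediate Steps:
Function('A')(f, Y) = -31 (Function('A')(f, Y) = Add(-4, -27) = -31)
E = 142120 (E = Add(142506, -386) = 142120)
Function('H')(h, O) = Mul(25, O)
r = -95024 (r = Add(Add(Mul(25, 405), 142120), -247269) = Add(Add(10125, 142120), -247269) = Add(152245, -247269) = -95024)
Pow(Add(Function('A')(S, 613), r), -1) = Pow(Add(-31, -95024), -1) = Pow(-95055, -1) = Rational(-1, 95055)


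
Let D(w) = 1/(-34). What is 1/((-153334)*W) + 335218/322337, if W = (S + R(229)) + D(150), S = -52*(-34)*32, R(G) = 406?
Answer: 49791152788245393/47877890859294473 ≈ 1.0400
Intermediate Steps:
D(w) = -1/34
S = 56576 (S = 1768*32 = 56576)
W = 1937387/34 (W = (56576 + 406) - 1/34 = 56982 - 1/34 = 1937387/34 ≈ 56982.)
1/((-153334)*W) + 335218/322337 = 1/((-153334)*(1937387/34)) + 335218/322337 = -1/153334*34/1937387 + 335218*(1/322337) = -17/148533649129 + 335218/322337 = 49791152788245393/47877890859294473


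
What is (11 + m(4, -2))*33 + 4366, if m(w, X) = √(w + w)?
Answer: 4729 + 66*√2 ≈ 4822.3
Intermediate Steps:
m(w, X) = √2*√w (m(w, X) = √(2*w) = √2*√w)
(11 + m(4, -2))*33 + 4366 = (11 + √2*√4)*33 + 4366 = (11 + √2*2)*33 + 4366 = (11 + 2*√2)*33 + 4366 = (363 + 66*√2) + 4366 = 4729 + 66*√2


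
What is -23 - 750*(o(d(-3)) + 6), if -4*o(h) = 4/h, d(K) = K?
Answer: -4773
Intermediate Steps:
o(h) = -1/h
-23 - 750*(o(d(-3)) + 6) = -23 - 750*(-1/(-3) + 6) = -23 - 750*(-1*(-⅓) + 6) = -23 - 750*(⅓ + 6) = -23 - 750*19/3 = -23 - 150*95/3 = -23 - 4750 = -4773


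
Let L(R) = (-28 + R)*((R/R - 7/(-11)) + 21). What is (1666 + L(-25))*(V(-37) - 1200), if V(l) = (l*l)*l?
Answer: -265954037/11 ≈ -2.4178e+7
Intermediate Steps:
V(l) = l³ (V(l) = l²*l = l³)
L(R) = -6972/11 + 249*R/11 (L(R) = (-28 + R)*((1 - 7*(-1/11)) + 21) = (-28 + R)*((1 + 7/11) + 21) = (-28 + R)*(18/11 + 21) = (-28 + R)*(249/11) = -6972/11 + 249*R/11)
(1666 + L(-25))*(V(-37) - 1200) = (1666 + (-6972/11 + (249/11)*(-25)))*((-37)³ - 1200) = (1666 + (-6972/11 - 6225/11))*(-50653 - 1200) = (1666 - 13197/11)*(-51853) = (5129/11)*(-51853) = -265954037/11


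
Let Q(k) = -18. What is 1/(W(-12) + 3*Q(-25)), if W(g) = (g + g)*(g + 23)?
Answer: -1/318 ≈ -0.0031447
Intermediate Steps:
W(g) = 2*g*(23 + g) (W(g) = (2*g)*(23 + g) = 2*g*(23 + g))
1/(W(-12) + 3*Q(-25)) = 1/(2*(-12)*(23 - 12) + 3*(-18)) = 1/(2*(-12)*11 - 54) = 1/(-264 - 54) = 1/(-318) = -1/318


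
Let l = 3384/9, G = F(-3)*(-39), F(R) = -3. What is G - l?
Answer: -259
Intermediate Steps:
G = 117 (G = -3*(-39) = 117)
l = 376 (l = 3384*(⅑) = 376)
G - l = 117 - 1*376 = 117 - 376 = -259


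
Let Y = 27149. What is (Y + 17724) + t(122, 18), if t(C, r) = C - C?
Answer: 44873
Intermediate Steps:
t(C, r) = 0
(Y + 17724) + t(122, 18) = (27149 + 17724) + 0 = 44873 + 0 = 44873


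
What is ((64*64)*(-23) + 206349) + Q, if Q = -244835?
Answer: -132694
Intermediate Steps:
((64*64)*(-23) + 206349) + Q = ((64*64)*(-23) + 206349) - 244835 = (4096*(-23) + 206349) - 244835 = (-94208 + 206349) - 244835 = 112141 - 244835 = -132694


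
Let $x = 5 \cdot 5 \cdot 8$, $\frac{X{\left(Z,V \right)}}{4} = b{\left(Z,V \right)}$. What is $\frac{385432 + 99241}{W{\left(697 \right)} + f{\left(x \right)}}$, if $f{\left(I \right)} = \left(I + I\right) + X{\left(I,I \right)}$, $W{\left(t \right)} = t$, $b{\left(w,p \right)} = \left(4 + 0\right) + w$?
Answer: $\frac{484673}{1913} \approx 253.36$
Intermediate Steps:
$b{\left(w,p \right)} = 4 + w$
$X{\left(Z,V \right)} = 16 + 4 Z$ ($X{\left(Z,V \right)} = 4 \left(4 + Z\right) = 16 + 4 Z$)
$x = 200$ ($x = 25 \cdot 8 = 200$)
$f{\left(I \right)} = 16 + 6 I$ ($f{\left(I \right)} = \left(I + I\right) + \left(16 + 4 I\right) = 2 I + \left(16 + 4 I\right) = 16 + 6 I$)
$\frac{385432 + 99241}{W{\left(697 \right)} + f{\left(x \right)}} = \frac{385432 + 99241}{697 + \left(16 + 6 \cdot 200\right)} = \frac{484673}{697 + \left(16 + 1200\right)} = \frac{484673}{697 + 1216} = \frac{484673}{1913}$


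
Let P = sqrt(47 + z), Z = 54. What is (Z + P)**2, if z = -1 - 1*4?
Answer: (54 + sqrt(42))**2 ≈ 3657.9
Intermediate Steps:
z = -5 (z = -1 - 4 = -5)
P = sqrt(42) (P = sqrt(47 - 5) = sqrt(42) ≈ 6.4807)
(Z + P)**2 = (54 + sqrt(42))**2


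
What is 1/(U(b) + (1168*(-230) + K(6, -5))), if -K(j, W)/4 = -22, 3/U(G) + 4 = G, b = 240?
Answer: -236/63378269 ≈ -3.7237e-6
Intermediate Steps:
U(G) = 3/(-4 + G)
K(j, W) = 88 (K(j, W) = -4*(-22) = 88)
1/(U(b) + (1168*(-230) + K(6, -5))) = 1/(3/(-4 + 240) + (1168*(-230) + 88)) = 1/(3/236 + (-268640 + 88)) = 1/(3*(1/236) - 268552) = 1/(3/236 - 268552) = 1/(-63378269/236) = -236/63378269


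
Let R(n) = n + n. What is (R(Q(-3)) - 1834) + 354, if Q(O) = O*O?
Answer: -1462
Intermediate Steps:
Q(O) = O²
R(n) = 2*n
(R(Q(-3)) - 1834) + 354 = (2*(-3)² - 1834) + 354 = (2*9 - 1834) + 354 = (18 - 1834) + 354 = -1816 + 354 = -1462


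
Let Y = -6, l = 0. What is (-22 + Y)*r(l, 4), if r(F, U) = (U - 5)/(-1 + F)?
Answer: -28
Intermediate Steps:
r(F, U) = (-5 + U)/(-1 + F)
(-22 + Y)*r(l, 4) = (-22 - 6)*((-5 + 4)/(-1 + 0)) = -28*(-1)/(-1) = -(-28)*(-1) = -28*1 = -28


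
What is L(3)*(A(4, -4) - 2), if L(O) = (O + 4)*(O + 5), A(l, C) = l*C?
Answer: -1008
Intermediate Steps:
A(l, C) = C*l
L(O) = (4 + O)*(5 + O)
L(3)*(A(4, -4) - 2) = (20 + 3² + 9*3)*(-4*4 - 2) = (20 + 9 + 27)*(-16 - 2) = 56*(-18) = -1008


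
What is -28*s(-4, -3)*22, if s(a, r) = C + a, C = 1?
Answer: 1848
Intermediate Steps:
s(a, r) = 1 + a
-28*s(-4, -3)*22 = -28*(1 - 4)*22 = -28*(-3)*22 = 84*22 = 1848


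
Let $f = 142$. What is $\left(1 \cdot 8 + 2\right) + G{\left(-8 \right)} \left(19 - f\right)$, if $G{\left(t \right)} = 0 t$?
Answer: $10$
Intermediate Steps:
$G{\left(t \right)} = 0$
$\left(1 \cdot 8 + 2\right) + G{\left(-8 \right)} \left(19 - f\right) = \left(1 \cdot 8 + 2\right) + 0 \left(19 - 142\right) = \left(8 + 2\right) + 0 \left(19 - 142\right) = 10 + 0 \left(-123\right) = 10 + 0 = 10$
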